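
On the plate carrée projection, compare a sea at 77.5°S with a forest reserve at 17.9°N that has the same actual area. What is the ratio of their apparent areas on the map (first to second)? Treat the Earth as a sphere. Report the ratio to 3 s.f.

For the equirectangular projection with φ₀ = 0 (plate carrée), h = 1 along meridians and k = sec φ along parallels.
Areal scale at 77.5°: h·k = 1.000 × 4.620 = 4.620.
Areal scale at 17.9°: h·k = 1.000 × 1.051 = 1.051.
Ratio = 4.620/1.051 ≈ 4.40.

4.40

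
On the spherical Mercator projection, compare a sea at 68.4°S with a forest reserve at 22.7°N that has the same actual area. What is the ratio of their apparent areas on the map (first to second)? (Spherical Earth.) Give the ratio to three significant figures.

6.28

Mercator is conformal with k = sec φ, so areal scale = k² = sec²φ.
At 68.4°: sec²(68.4°) = 1/0.3681² = 7.379.
At 22.7°: sec²(22.7°) = 1/0.9225² = 1.175.
Ratio = 7.379/1.175 = cos²(22.7°)/cos²(68.4°) ≈ 6.28.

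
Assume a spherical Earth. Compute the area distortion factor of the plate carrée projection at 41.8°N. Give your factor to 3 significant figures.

For the equirectangular projection with φ₀ = 0 (plate carrée), h = 1 along meridians and k = sec φ along parallels.
Areal scale = h·k = 1 × sec φ; at 41.8°, h = 1.000, k = 1.341, so h·k = 1.341.

1.34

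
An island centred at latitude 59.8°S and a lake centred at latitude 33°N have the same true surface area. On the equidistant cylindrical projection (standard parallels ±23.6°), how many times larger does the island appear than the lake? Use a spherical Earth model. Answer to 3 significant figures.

In the equirectangular projection with standard parallel φ₀ = 23.6° (x = Rλ cos φ₀, y = Rφ), meridians are true-scale (h = 1) and the parallel scale is k = cos φ₀ / cos φ.
Areal scale at 59.8°: h·k = 1.000 × 1.822 = 1.822.
Areal scale at 33°: h·k = 1.000 × 1.093 = 1.093.
Ratio = 1.822/1.093 ≈ 1.67.

1.67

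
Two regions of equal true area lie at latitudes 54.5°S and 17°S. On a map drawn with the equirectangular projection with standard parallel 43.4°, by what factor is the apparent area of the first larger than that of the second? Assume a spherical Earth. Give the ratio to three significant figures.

The equidistant cylindrical projection with φ₀ = 43.4° has h = 1 (meridians true) and k = cos φ₀ / cos φ along parallels.
Areal scale at 54.5°: h·k = 1.000 × 1.251 = 1.251.
Areal scale at 17°: h·k = 1.000 × 0.7598 = 0.7598.
Ratio = 1.251/0.7598 ≈ 1.65.

1.65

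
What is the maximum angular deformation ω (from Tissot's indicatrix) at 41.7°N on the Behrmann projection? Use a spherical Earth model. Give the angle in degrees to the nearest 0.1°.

The Behrmann projection is cylindrical equal-area with φ₀ = 30°. Cylindrical equal-area (φ₀ = 30°): h = cos φ / cos 30° along meridians, k = cos 30° / cos φ along parallels; h·k = 1.
At 41.7°: h = 0.8621, k = 1.160; principal scales a = 1.160, b = 0.8621.
sin(ω/2) = (a − b)/(a + b) = 0.2978/2.022 = 0.1473, so ω = 2 arcsin(0.1473) ≈ 16.9°.

16.9°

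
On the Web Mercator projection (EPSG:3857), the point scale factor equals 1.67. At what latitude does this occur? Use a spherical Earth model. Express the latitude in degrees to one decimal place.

53.2°

Mercator scale is k = sec φ = 1/cos φ.
1/cos φ = 1.67  ⇒  cos φ = 0.5988  ⇒  φ = arccos(0.5988) ≈ 53.2°.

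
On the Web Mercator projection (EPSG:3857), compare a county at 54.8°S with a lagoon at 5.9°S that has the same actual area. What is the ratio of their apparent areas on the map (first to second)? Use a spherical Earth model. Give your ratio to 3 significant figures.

Mercator areal scale is sec²φ.
At 54.8°: sec²(54.8°) = 1/0.5764² = 3.010.
At 5.9°: sec²(5.9°) = 1/0.9947² = 1.011.
Ratio = 3.010/1.011 = cos²(5.9°)/cos²(54.8°) ≈ 2.98.

2.98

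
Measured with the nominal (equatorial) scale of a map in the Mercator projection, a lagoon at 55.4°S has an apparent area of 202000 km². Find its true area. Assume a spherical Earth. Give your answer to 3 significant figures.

65100 km²

For Mercator, h = k = sec φ (a conformal cylindrical projection has a single point scale, 1/cos φ).
Areal scale = k² = sec²φ = 1/cos²(55.4°) = 1/0.5678² = 3.101.
True area = apparent / (areal scale) = 202000 / 3.101 ≈ 65100 km².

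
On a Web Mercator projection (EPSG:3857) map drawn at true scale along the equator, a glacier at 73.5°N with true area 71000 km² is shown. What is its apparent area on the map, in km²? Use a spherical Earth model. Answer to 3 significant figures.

The Mercator projection is conformal; its linear scale factor is the same in every direction and equals sec φ = 1/cos φ.
Areal scale = k² = sec²φ = 1/cos²(73.5°) = 1/0.2840² = 12.40.
Apparent area = 71000 × 12.40 ≈ 880000 km².

880000 km²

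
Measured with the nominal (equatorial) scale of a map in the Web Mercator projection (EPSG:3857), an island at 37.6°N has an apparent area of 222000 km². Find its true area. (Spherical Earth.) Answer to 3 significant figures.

For Mercator, h = k = sec φ (a conformal cylindrical projection has a single point scale, 1/cos φ).
Areal scale = k² = sec²φ = 1/cos²(37.6°) = 1/0.7923² = 1.593.
True area = apparent / (areal scale) = 222000 / 1.593 ≈ 139000 km².

139000 km²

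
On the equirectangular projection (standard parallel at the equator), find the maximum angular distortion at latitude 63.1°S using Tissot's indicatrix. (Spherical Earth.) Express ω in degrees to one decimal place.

Plate carrée maps x = Rλ, y = Rφ. The meridian scale is h = 1 and the parallel scale is k = 1/cos φ = sec φ.
At 63.1°: h = 1.000, k = 2.210; principal scales a = 2.210, b = 1.000.
sin(ω/2) = (a − b)/(a + b) = 1.210/3.210 = 0.3770, so ω = 2 arcsin(0.3770) ≈ 44.3°.

44.3°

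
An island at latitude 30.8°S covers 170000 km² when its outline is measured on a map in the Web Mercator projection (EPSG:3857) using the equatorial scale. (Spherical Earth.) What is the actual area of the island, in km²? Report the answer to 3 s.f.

Mercator is conformal, so the point scale is isotropic: h = k = sec φ = 1/cos φ.
Areal scale = k² = sec²φ = 1/cos²(30.8°) = 1/0.8590² = 1.355.
True area = apparent / (areal scale) = 170000 / 1.355 ≈ 125000 km².

125000 km²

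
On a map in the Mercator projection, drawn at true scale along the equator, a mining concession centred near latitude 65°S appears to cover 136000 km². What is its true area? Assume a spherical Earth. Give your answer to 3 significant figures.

The Mercator projection is conformal; its linear scale factor is the same in every direction and equals sec φ = 1/cos φ.
Areal scale = k² = sec²φ = 1/cos²(65°) = 1/0.4226² = 5.599.
True area = apparent / (areal scale) = 136000 / 5.599 ≈ 24300 km².

24300 km²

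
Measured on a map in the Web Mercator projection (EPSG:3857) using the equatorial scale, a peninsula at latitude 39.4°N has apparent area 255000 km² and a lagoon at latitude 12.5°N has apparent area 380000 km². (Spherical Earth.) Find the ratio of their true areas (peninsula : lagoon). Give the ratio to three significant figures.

0.420

Since Mercator area scale is 1/cos²φ, the true area equals the apparent area multiplied by cos²φ.
True area of peninsula: 255000 × cos²(39.4°) = 255000 × 0.5971 = 152300 km².
True area of lagoon: 380000 × cos²(12.5°) = 380000 × 0.9532 = 362200 km².
Ratio = 152300 / 362200 ≈ 0.420.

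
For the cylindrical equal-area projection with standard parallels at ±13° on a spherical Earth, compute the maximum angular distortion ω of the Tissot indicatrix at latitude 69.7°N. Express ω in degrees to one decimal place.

101.6°

A cylindrical equal-area projection with standard parallel φ₀ has meridian scale h = cos φ / cos φ₀ and parallel scale k = cos φ₀ / cos φ (so areas are preserved, h·k = 1).
At 69.7°: h = 0.3561, k = 2.809; principal scales a = 2.809, b = 0.3561.
sin(ω/2) = (a − b)/(a + b) = 2.452/3.165 = 0.7750, so ω = 2 arcsin(0.7750) ≈ 101.6°.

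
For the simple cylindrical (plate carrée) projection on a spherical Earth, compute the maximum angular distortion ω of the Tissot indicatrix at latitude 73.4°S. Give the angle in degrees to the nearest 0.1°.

Plate carrée maps x = Rλ, y = Rφ. The meridian scale is h = 1 and the parallel scale is k = 1/cos φ = sec φ.
At 73.4°: h = 1.000, k = 3.500; principal scales a = 3.500, b = 1.000.
sin(ω/2) = (a − b)/(a + b) = 2.500/4.500 = 0.5556, so ω = 2 arcsin(0.5556) ≈ 67.5°.

67.5°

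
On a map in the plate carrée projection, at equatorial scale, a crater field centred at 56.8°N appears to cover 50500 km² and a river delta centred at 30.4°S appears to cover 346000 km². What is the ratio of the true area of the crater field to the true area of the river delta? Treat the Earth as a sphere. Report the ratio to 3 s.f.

0.0927

On the plate carrée, areal scale = h·k = 1 × sec φ, so true area = apparent × cos φ.
True area of crater field: 50500 × cos(56.8°) = 50500 × 0.5476 = 27650 km².
True area of river delta: 346000 × cos(30.4°) = 346000 × 0.8625 = 298400 km².
Ratio = 27650 / 298400 ≈ 0.0927.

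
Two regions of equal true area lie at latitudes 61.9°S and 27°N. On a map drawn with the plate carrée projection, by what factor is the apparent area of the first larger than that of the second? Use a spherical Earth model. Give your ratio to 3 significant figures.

For the equirectangular projection with φ₀ = 0 (plate carrée), h = 1 along meridians and k = sec φ along parallels.
Areal scale at 61.9°: h·k = 1.000 × 2.123 = 2.123.
Areal scale at 27°: h·k = 1.000 × 1.122 = 1.122.
Ratio = 2.123/1.122 ≈ 1.89.

1.89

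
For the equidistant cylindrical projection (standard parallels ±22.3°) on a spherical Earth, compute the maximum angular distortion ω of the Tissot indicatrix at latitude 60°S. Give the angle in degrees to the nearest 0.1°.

The equidistant cylindrical projection with φ₀ = 22.3° has h = 1 (meridians true) and k = cos φ₀ / cos φ along parallels.
At 60°: h = 1.000, k = 1.850; principal scales a = 1.850, b = 1.000.
sin(ω/2) = (a − b)/(a + b) = 0.8504/2.850 = 0.2983, so ω = 2 arcsin(0.2983) ≈ 34.7°.

34.7°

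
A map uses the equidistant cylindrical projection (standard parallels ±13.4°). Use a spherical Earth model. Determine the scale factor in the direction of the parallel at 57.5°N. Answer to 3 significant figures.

1.81

In the equirectangular projection with standard parallel φ₀ = 13.4° (x = Rλ cos φ₀, y = Rφ), meridians are true-scale (h = 1) and the parallel scale is k = cos φ₀ / cos φ.
k = cos 13.4° / cos 57.5° = 0.9728/0.5373 = 1.810.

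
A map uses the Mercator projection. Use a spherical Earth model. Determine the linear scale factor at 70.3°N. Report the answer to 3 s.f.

2.97

The Mercator projection is conformal; its linear scale factor is the same in every direction and equals sec φ = 1/cos φ.
k = 1/cos 70.3° = 1/0.3371 = 2.967.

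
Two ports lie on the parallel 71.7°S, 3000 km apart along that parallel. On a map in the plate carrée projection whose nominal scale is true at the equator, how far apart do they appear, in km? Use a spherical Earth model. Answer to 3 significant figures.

Plate carrée maps x = Rλ, y = Rφ. The meridian scale is h = 1 and the parallel scale is k = 1/cos φ = sec φ.
Along the parallel, k = sec 71.7° = 1/0.3140 = 3.185.
Map distance = 3000 × 3.185 ≈ 9550 km.

9550 km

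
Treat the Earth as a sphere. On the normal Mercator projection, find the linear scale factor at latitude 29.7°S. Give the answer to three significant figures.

1.15

The Mercator projection is conformal; its linear scale factor is the same in every direction and equals sec φ = 1/cos φ.
k = 1/cos 29.7° = 1/0.8686 = 1.151.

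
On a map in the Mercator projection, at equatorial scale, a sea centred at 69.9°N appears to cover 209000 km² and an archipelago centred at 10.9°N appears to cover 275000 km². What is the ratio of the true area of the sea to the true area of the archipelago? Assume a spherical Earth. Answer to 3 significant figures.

0.0931

Mercator's areal exaggeration is sec²φ; hence true area = (apparent area) · cos²φ.
True area of sea: 209000 × cos²(69.9°) = 209000 × 0.1181 = 24680 km².
True area of archipelago: 275000 × cos²(10.9°) = 275000 × 0.9642 = 265200 km².
Ratio = 24680 / 265200 ≈ 0.0931.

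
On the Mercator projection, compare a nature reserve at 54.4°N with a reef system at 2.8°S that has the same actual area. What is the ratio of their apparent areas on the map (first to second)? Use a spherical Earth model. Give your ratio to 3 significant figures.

Mercator is conformal with k = sec φ, so areal scale = k² = sec²φ.
At 54.4°: sec²(54.4°) = 1/0.5821² = 2.951.
At 2.8°: sec²(2.8°) = 1/0.9988² = 1.002.
Ratio = 2.951/1.002 = cos²(2.8°)/cos²(54.4°) ≈ 2.94.

2.94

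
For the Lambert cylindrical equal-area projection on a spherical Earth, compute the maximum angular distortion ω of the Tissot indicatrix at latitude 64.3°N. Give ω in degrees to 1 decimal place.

The Lambert cylindrical equal-area projection is the cylindrical equal-area projection with its standard parallel at the equator (φ₀ = 0). A cylindrical equal-area projection with standard parallel φ₀ has meridian scale h = cos φ / cos φ₀ and parallel scale k = cos φ₀ / cos φ (so areas are preserved, h·k = 1).
At 64.3°: h = 0.4337, k = 2.306; principal scales a = 2.306, b = 0.4337.
sin(ω/2) = (a − b)/(a + b) = 1.872/2.740 = 0.6834, so ω = 2 arcsin(0.6834) ≈ 86.2°.

86.2°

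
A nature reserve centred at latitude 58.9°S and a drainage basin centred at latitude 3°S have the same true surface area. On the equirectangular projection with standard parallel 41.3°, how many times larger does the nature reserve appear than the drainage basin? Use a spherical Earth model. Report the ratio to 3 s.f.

1.93

With standard parallel φ₀ = 41.3°, the equirectangular projection gives x = Rλ cos φ₀, y = Rφ, so h = 1 and k = cos 41.3° / cos φ.
Areal scale at 58.9°: h·k = 1.000 × 1.454 = 1.454.
Areal scale at 3°: h·k = 1.000 × 0.7523 = 0.7523.
Ratio = 1.454/0.7523 ≈ 1.93.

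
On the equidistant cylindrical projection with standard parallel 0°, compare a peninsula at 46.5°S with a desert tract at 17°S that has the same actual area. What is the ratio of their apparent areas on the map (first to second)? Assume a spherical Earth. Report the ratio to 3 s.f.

1.39

For the equirectangular projection with φ₀ = 0 (plate carrée), h = 1 along meridians and k = sec φ along parallels.
Areal scale at 46.5°: h·k = 1.000 × 1.453 = 1.453.
Areal scale at 17°: h·k = 1.000 × 1.046 = 1.046.
Ratio = 1.453/1.046 ≈ 1.39.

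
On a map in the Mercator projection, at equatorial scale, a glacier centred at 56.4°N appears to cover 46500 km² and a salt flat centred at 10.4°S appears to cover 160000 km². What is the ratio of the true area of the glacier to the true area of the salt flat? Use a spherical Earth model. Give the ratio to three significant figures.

Mercator's areal exaggeration is sec²φ; hence true area = (apparent area) · cos²φ.
True area of glacier: 46500 × cos²(56.4°) = 46500 × 0.3062 = 14240 km².
True area of salt flat: 160000 × cos²(10.4°) = 160000 × 0.9674 = 154800 km².
Ratio = 14240 / 154800 ≈ 0.0920.

0.0920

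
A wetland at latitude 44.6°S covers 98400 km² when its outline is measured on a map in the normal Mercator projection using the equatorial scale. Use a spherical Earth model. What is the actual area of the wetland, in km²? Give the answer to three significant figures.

49900 km²

Mercator is conformal, so the point scale is isotropic: h = k = sec φ = 1/cos φ.
Areal scale = k² = sec²φ = 1/cos²(44.6°) = 1/0.7120² = 1.972.
True area = apparent / (areal scale) = 98400 / 1.972 ≈ 49900 km².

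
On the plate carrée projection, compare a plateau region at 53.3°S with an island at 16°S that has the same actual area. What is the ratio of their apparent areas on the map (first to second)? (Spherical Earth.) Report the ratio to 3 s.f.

1.61

For the equirectangular projection with φ₀ = 0 (plate carrée), h = 1 along meridians and k = sec φ along parallels.
Areal scale at 53.3°: h·k = 1.000 × 1.673 = 1.673.
Areal scale at 16°: h·k = 1.000 × 1.040 = 1.040.
Ratio = 1.673/1.040 ≈ 1.61.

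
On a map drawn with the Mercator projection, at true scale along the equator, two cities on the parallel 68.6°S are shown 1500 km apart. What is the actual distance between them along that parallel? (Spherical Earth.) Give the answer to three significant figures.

547 km

Mercator is conformal, so the point scale is isotropic: h = k = sec φ = 1/cos φ.
Along the parallel at 68.6°, map distances are exaggerated by k = sec 68.6° = 2.741.
True distance = 1500 / 2.741 = 1500 × cos 68.6° ≈ 547 km.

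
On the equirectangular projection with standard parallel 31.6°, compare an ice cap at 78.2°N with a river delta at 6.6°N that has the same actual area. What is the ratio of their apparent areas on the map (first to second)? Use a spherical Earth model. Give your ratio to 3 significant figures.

4.86

In the equirectangular projection with standard parallel φ₀ = 31.6° (x = Rλ cos φ₀, y = Rφ), meridians are true-scale (h = 1) and the parallel scale is k = cos φ₀ / cos φ.
Areal scale at 78.2°: h·k = 1.000 × 4.165 = 4.165.
Areal scale at 6.6°: h·k = 1.000 × 0.8574 = 0.8574.
Ratio = 4.165/0.8574 ≈ 4.86.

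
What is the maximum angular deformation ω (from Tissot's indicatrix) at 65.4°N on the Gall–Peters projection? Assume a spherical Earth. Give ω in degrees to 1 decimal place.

The Gall–Peters projection is cylindrical equal-area with φ₀ = 45°. Cylindrical equal-area (φ₀ = 45°): h = cos φ / cos 45° along meridians, k = cos 45° / cos φ along parallels; h·k = 1.
At 65.4°: h = 0.5887, k = 1.699; principal scales a = 1.699, b = 0.5887.
sin(ω/2) = (a − b)/(a + b) = 1.110/2.287 = 0.4852, so ω = 2 arcsin(0.4852) ≈ 58.1°.

58.1°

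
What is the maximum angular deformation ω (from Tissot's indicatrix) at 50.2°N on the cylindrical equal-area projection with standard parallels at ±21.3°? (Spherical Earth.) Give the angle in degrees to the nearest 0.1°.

Cylindrical equal-area (φ₀ = 21.3°): h = cos φ / cos 21.3° along meridians, k = cos 21.3° / cos φ along parallels; h·k = 1.
At 50.2°: h = 0.6870, k = 1.456; principal scales a = 1.456, b = 0.6870.
sin(ω/2) = (a − b)/(a + b) = 0.7685/2.143 = 0.3587, so ω = 2 arcsin(0.3587) ≈ 42.0°.

42.0°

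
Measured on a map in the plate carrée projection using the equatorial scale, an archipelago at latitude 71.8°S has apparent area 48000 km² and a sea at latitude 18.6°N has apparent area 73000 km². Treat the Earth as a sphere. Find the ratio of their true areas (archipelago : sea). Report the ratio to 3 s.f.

On the plate carrée, areal scale = h·k = 1 × sec φ, so true area = apparent × cos φ.
True area of archipelago: 48000 × cos(71.8°) = 48000 × 0.3123 = 14990 km².
True area of sea: 73000 × cos(18.6°) = 73000 × 0.9478 = 69190 km².
Ratio = 14990 / 69190 ≈ 0.217.

0.217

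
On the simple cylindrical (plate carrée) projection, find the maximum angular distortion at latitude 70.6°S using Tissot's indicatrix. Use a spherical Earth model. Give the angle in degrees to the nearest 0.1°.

In the plate carrée (x = Rλ, y = Rφ), meridians are true-scale (h = 1) and parallels are stretched by k = sec φ.
At 70.6°: h = 1.000, k = 3.011; principal scales a = 3.011, b = 1.000.
sin(ω/2) = (a − b)/(a + b) = 2.011/4.011 = 0.5013, so ω = 2 arcsin(0.5013) ≈ 60.2°.

60.2°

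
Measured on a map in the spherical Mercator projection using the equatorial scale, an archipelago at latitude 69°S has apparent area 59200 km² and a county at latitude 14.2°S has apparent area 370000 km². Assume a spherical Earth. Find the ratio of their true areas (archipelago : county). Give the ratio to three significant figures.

Since Mercator area scale is 1/cos²φ, the true area equals the apparent area multiplied by cos²φ.
True area of archipelago: 59200 × cos²(69°) = 59200 × 0.1284 = 7603 km².
True area of county: 370000 × cos²(14.2°) = 370000 × 0.9398 = 347700 km².
Ratio = 7603 / 347700 ≈ 0.0219.

0.0219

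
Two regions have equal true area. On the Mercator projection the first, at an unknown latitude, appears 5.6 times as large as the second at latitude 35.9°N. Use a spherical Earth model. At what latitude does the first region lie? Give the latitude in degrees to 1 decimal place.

On Mercator, (apparent₁)/(apparent₂) = sec²φ₁ / sec²φ₂ when true areas are equal.
cos²φ₂ / cos²φ₁ = 5.6  ⇒  cos φ₁ = cos 35.9° / √5.6 = 0.8100/2.366 = 0.3423.
φ₁ = arccos(0.3423) ≈ 70.0°.

70.0°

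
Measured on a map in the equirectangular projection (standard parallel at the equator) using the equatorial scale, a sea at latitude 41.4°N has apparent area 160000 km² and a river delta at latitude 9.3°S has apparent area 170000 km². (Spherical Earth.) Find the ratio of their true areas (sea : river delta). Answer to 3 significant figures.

0.715

Plate carrée has h = 1 and k = sec φ, giving areal scale sec φ; true area = (apparent area) · cos φ.
True area of sea: 160000 × cos(41.4°) = 160000 × 0.7501 = 120000 km².
True area of river delta: 170000 × cos(9.3°) = 170000 × 0.9869 = 167800 km².
Ratio = 120000 / 167800 ≈ 0.715.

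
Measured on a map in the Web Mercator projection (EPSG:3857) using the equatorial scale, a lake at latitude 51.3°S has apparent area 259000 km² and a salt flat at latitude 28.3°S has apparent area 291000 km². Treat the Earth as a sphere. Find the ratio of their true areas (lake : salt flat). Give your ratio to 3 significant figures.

On Mercator the areal scale is sec²φ, so true area = apparent × cos²φ.
True area of lake: 259000 × cos²(51.3°) = 259000 × 0.3909 = 101300 km².
True area of salt flat: 291000 × cos²(28.3°) = 291000 × 0.7752 = 225600 km².
Ratio = 101300 / 225600 ≈ 0.449.

0.449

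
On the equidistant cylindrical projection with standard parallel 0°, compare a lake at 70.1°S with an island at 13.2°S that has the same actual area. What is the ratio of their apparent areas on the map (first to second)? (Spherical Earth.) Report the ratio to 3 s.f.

Plate carrée maps x = Rλ, y = Rφ. The meridian scale is h = 1 and the parallel scale is k = 1/cos φ = sec φ.
Areal scale at 70.1°: h·k = 1.000 × 2.938 = 2.938.
Areal scale at 13.2°: h·k = 1.000 × 1.027 = 1.027.
Ratio = 2.938/1.027 ≈ 2.86.

2.86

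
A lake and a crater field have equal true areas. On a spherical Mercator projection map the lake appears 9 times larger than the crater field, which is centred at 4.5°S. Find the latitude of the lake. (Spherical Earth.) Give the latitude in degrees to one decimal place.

For equal true areas on Mercator, apparent areas scale as sec²φ, so the ratio is cos²φ₂ / cos²φ₁.
cos²φ₂ / cos²φ₁ = 9  ⇒  cos φ₁ = cos 4.5° / √9 = 0.9969/3.000 = 0.3323.
φ₁ = arccos(0.3323) ≈ 70.6°.

70.6°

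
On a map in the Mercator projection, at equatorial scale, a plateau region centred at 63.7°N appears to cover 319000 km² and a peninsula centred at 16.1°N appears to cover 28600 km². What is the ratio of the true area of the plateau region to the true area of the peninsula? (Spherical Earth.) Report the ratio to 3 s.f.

2.37

On Mercator the areal scale is sec²φ, so true area = apparent × cos²φ.
True area of plateau region: 319000 × cos²(63.7°) = 319000 × 0.1963 = 62620 km².
True area of peninsula: 28600 × cos²(16.1°) = 28600 × 0.9231 = 26400 km².
Ratio = 62620 / 26400 ≈ 2.37.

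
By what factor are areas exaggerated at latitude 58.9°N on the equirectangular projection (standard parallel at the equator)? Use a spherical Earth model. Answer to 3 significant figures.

1.94

In the plate carrée (x = Rλ, y = Rφ), meridians are true-scale (h = 1) and parallels are stretched by k = sec φ.
Areal scale = h·k = 1 × sec φ; at 58.9°, h = 1.000, k = 1.936, so h·k = 1.936.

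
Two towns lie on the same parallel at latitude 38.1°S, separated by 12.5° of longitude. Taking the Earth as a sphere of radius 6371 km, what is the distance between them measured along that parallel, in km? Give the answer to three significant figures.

1090 km

Arc length along a parallel = R cos φ · Δλ (with Δλ in radians).
= 6371 × cos 38.1° × (12.5° × π/180) = 6371 × 0.7869 × 0.2182 ≈ 1090 km.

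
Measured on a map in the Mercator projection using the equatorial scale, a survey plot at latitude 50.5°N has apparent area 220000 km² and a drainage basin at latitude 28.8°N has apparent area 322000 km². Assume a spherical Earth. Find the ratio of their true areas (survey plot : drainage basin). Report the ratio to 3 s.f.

Since Mercator area scale is 1/cos²φ, the true area equals the apparent area multiplied by cos²φ.
True area of survey plot: 220000 × cos²(50.5°) = 220000 × 0.4046 = 89010 km².
True area of drainage basin: 322000 × cos²(28.8°) = 322000 × 0.7679 = 247300 km².
Ratio = 89010 / 247300 ≈ 0.360.

0.360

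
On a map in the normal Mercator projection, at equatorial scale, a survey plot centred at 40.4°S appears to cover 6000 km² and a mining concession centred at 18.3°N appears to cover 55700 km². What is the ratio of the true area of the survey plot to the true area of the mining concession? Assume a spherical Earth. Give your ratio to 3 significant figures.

On Mercator the areal scale is sec²φ, so true area = apparent × cos²φ.
True area of survey plot: 6000 × cos²(40.4°) = 6000 × 0.5799 = 3480 km².
True area of mining concession: 55700 × cos²(18.3°) = 55700 × 0.9014 = 50210 km².
Ratio = 3480 / 50210 ≈ 0.0693.

0.0693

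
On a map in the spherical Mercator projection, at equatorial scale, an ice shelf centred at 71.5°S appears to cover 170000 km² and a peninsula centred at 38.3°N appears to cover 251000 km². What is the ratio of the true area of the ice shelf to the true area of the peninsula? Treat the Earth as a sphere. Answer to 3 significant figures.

0.111

On Mercator the areal scale is sec²φ, so true area = apparent × cos²φ.
True area of ice shelf: 170000 × cos²(71.5°) = 170000 × 0.1007 = 17120 km².
True area of peninsula: 251000 × cos²(38.3°) = 251000 × 0.6159 = 154600 km².
Ratio = 17120 / 154600 ≈ 0.111.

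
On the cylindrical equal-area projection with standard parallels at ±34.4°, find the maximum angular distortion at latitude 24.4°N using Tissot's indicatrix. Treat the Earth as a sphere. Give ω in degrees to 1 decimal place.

Cylindrical equal-area (φ₀ = 34.4°): h = cos φ / cos 34.4° along meridians, k = cos 34.4° / cos φ along parallels; h·k = 1.
At 24.4°: h = 1.104, k = 0.9060; principal scales a = 1.104, b = 0.9060.
sin(ω/2) = (a − b)/(a + b) = 0.1977/2.010 = 0.09836, so ω = 2 arcsin(0.09836) ≈ 11.3°.

11.3°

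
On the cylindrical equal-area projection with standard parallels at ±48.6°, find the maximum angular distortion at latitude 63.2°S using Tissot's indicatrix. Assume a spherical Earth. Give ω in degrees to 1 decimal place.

Cylindrical equal-area (φ₀ = 48.6°): h = cos φ / cos 48.6° along meridians, k = cos 48.6° / cos φ along parallels; h·k = 1.
At 63.2°: h = 0.6818, k = 1.467; principal scales a = 1.467, b = 0.6818.
sin(ω/2) = (a − b)/(a + b) = 0.7849/2.149 = 0.3653, so ω = 2 arcsin(0.3653) ≈ 42.9°.

42.9°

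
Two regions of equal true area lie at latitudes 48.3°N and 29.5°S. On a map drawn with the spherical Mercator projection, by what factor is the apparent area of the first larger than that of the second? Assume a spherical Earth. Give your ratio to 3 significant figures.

Mercator is conformal with k = sec φ, so areal scale = k² = sec²φ.
At 48.3°: sec²(48.3°) = 1/0.6652² = 2.260.
At 29.5°: sec²(29.5°) = 1/0.8704² = 1.320.
Ratio = 2.260/1.320 = cos²(29.5°)/cos²(48.3°) ≈ 1.71.

1.71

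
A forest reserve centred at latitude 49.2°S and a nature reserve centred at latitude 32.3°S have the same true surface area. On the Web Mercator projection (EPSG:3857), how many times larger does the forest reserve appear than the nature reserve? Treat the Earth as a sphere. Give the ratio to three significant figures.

On Mercator, area is exaggerated by sec²φ = 1/cos²φ.
At 49.2°: sec²(49.2°) = 1/0.6534² = 2.342.
At 32.3°: sec²(32.3°) = 1/0.8453² = 1.400.
Ratio = 2.342/1.400 = cos²(32.3°)/cos²(49.2°) ≈ 1.67.

1.67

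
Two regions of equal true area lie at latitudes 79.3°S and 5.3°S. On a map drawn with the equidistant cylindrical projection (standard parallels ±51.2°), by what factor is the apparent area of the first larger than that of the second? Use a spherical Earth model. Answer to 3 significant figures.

5.36

The equidistant cylindrical projection with φ₀ = 51.2° has h = 1 (meridians true) and k = cos φ₀ / cos φ along parallels.
Areal scale at 79.3°: h·k = 1.000 × 3.375 = 3.375.
Areal scale at 5.3°: h·k = 1.000 × 0.6293 = 0.6293.
Ratio = 3.375/0.6293 ≈ 5.36.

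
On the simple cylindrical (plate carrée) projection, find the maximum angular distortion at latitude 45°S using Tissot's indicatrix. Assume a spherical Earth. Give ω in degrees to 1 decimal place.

In the plate carrée (x = Rλ, y = Rφ), meridians are true-scale (h = 1) and parallels are stretched by k = sec φ.
At 45°: h = 1.000, k = 1.414; principal scales a = 1.414, b = 1.000.
sin(ω/2) = (a − b)/(a + b) = 0.4142/2.414 = 0.1716, so ω = 2 arcsin(0.1716) ≈ 19.8°.

19.8°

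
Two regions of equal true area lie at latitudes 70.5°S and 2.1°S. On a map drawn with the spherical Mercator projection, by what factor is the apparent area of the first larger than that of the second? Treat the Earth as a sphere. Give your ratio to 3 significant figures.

Mercator areal scale is sec²φ.
At 70.5°: sec²(70.5°) = 1/0.3338² = 8.974.
At 2.1°: sec²(2.1°) = 1/0.9993² = 1.001.
Ratio = 8.974/1.001 = cos²(2.1°)/cos²(70.5°) ≈ 8.96.

8.96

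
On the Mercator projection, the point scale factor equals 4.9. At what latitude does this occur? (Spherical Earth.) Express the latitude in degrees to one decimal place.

78.2°

Mercator scale is k = sec φ = 1/cos φ.
1/cos φ = 4.9  ⇒  cos φ = 0.2041  ⇒  φ = arccos(0.2041) ≈ 78.2°.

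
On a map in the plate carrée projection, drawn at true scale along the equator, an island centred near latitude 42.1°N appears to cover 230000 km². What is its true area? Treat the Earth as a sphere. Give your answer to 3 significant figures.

171000 km²

In the plate carrée (x = Rλ, y = Rφ), meridians are true-scale (h = 1) and parallels are stretched by k = sec φ.
Areal scale = h·k = 1 × sec φ; at 42.1°, h = 1.000, k = 1.348, so h·k = 1.348.
True area = apparent / (areal scale) = 230000 / 1.348 ≈ 171000 km².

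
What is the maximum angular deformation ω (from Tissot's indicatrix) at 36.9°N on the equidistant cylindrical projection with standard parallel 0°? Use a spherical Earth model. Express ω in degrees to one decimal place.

12.8°

In the plate carrée (x = Rλ, y = Rφ), meridians are true-scale (h = 1) and parallels are stretched by k = sec φ.
At 36.9°: h = 1.000, k = 1.250; principal scales a = 1.250, b = 1.000.
sin(ω/2) = (a − b)/(a + b) = 0.2505/2.250 = 0.1113, so ω = 2 arcsin(0.1113) ≈ 12.8°.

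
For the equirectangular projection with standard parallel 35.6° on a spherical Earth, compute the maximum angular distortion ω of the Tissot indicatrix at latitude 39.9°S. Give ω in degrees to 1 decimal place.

The equidistant cylindrical projection with φ₀ = 35.6° has h = 1 (meridians true) and k = cos φ₀ / cos φ along parallels.
At 39.9°: h = 1.000, k = 1.060; principal scales a = 1.060, b = 1.000.
sin(ω/2) = (a − b)/(a + b) = 0.05988/2.060 = 0.02907, so ω = 2 arcsin(0.02907) ≈ 3.3°.

3.3°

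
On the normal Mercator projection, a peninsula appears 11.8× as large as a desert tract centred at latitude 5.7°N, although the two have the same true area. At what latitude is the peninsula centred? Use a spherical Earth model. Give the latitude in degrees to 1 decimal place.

73.2°

On Mercator, (apparent₁)/(apparent₂) = sec²φ₁ / sec²φ₂ when true areas are equal.
cos²φ₂ / cos²φ₁ = 11.8  ⇒  cos φ₁ = cos 5.7° / √11.8 = 0.9951/3.435 = 0.2897.
φ₁ = arccos(0.2897) ≈ 73.2°.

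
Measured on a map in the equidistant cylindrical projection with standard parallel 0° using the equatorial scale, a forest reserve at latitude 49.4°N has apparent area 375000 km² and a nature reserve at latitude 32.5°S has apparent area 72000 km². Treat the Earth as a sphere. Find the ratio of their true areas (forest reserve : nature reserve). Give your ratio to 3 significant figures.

4.02

Plate carrée has h = 1 and k = sec φ, giving areal scale sec φ; true area = (apparent area) · cos φ.
True area of forest reserve: 375000 × cos(49.4°) = 375000 × 0.6508 = 244000 km².
True area of nature reserve: 72000 × cos(32.5°) = 72000 × 0.8434 = 60720 km².
Ratio = 244000 / 60720 ≈ 4.02.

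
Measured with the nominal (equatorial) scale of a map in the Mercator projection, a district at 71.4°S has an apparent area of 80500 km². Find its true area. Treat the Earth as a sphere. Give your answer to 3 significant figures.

The Mercator projection is conformal; its linear scale factor is the same in every direction and equals sec φ = 1/cos φ.
Areal scale = k² = sec²φ = 1/cos²(71.4°) = 1/0.3190² = 9.829.
True area = apparent / (areal scale) = 80500 / 9.829 ≈ 8190 km².

8190 km²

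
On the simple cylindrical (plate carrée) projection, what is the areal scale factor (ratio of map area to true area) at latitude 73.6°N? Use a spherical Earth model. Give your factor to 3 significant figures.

Plate carrée maps x = Rλ, y = Rφ. The meridian scale is h = 1 and the parallel scale is k = 1/cos φ = sec φ.
Areal scale = h·k = 1 × sec φ; at 73.6°, h = 1.000, k = 3.542, so h·k = 3.542.

3.54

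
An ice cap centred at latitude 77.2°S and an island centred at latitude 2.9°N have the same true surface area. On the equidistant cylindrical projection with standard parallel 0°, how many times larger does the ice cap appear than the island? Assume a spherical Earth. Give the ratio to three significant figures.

4.51

Plate carrée maps x = Rλ, y = Rφ. The meridian scale is h = 1 and the parallel scale is k = 1/cos φ = sec φ.
Areal scale at 77.2°: h·k = 1.000 × 4.514 = 4.514.
Areal scale at 2.9°: h·k = 1.000 × 1.001 = 1.001.
Ratio = 4.514/1.001 ≈ 4.51.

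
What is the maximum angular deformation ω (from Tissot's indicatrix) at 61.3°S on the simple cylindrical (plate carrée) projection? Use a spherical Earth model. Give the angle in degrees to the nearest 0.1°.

For the equirectangular projection with φ₀ = 0 (plate carrée), h = 1 along meridians and k = sec φ along parallels.
At 61.3°: h = 1.000, k = 2.082; principal scales a = 2.082, b = 1.000.
sin(ω/2) = (a − b)/(a + b) = 1.082/3.082 = 0.3511, so ω = 2 arcsin(0.3511) ≈ 41.1°.

41.1°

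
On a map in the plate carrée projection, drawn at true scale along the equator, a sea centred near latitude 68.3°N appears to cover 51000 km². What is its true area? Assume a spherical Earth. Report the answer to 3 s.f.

18900 km²

In the plate carrée (x = Rλ, y = Rφ), meridians are true-scale (h = 1) and parallels are stretched by k = sec φ.
Areal scale = h·k = 1 × sec φ; at 68.3°, h = 1.000, k = 2.705, so h·k = 2.705.
True area = apparent / (areal scale) = 51000 / 2.705 ≈ 18900 km².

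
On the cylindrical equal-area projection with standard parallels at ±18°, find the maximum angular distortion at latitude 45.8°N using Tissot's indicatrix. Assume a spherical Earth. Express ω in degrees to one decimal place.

For cylindrical equal-area with standard parallel φ₀, h = cos φ / cos φ₀ and k = cos φ₀ / cos φ, so h·k = 1.
At 45.8°: h = 0.7330, k = 1.364; principal scales a = 1.364, b = 0.7330.
sin(ω/2) = (a − b)/(a + b) = 0.6311/2.097 = 0.3009, so ω = 2 arcsin(0.3009) ≈ 35.0°.

35.0°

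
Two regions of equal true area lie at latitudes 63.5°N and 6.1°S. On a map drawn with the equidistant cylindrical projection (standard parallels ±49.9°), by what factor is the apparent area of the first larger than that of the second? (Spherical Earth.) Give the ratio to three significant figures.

2.23

With standard parallel φ₀ = 49.9°, the equirectangular projection gives x = Rλ cos φ₀, y = Rφ, so h = 1 and k = cos 49.9° / cos φ.
Areal scale at 63.5°: h·k = 1.000 × 1.444 = 1.444.
Areal scale at 6.1°: h·k = 1.000 × 0.6478 = 0.6478.
Ratio = 1.444/0.6478 ≈ 2.23.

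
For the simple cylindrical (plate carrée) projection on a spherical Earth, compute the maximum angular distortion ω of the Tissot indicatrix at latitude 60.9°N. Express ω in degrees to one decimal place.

Plate carrée maps x = Rλ, y = Rφ. The meridian scale is h = 1 and the parallel scale is k = 1/cos φ = sec φ.
At 60.9°: h = 1.000, k = 2.056; principal scales a = 2.056, b = 1.000.
sin(ω/2) = (a − b)/(a + b) = 1.056/3.056 = 0.3456, so ω = 2 arcsin(0.3456) ≈ 40.4°.

40.4°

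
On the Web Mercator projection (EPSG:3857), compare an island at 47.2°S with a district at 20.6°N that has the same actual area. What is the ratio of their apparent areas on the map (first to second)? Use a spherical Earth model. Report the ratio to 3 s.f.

1.90

On Mercator, area is exaggerated by sec²φ = 1/cos²φ.
At 47.2°: sec²(47.2°) = 1/0.6794² = 2.166.
At 20.6°: sec²(20.6°) = 1/0.9361² = 1.141.
Ratio = 2.166/1.141 = cos²(20.6°)/cos²(47.2°) ≈ 1.90.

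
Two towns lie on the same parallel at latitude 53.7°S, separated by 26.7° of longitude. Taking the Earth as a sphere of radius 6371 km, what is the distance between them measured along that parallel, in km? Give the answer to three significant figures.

Arc length along a parallel = R cos φ · Δλ (with Δλ in radians).
= 6371 × cos 53.7° × (26.7° × π/180) = 6371 × 0.5920 × 0.4660 ≈ 1760 km.

1760 km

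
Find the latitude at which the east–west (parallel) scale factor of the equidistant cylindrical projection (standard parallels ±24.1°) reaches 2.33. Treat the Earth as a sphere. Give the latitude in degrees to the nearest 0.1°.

66.9°

With standard parallel φ₀ = 24.1°, the equirectangular projection gives x = Rλ cos φ₀, y = Rφ, so h = 1 and k = cos 24.1° / cos φ.
k = cos φ₀ / cos φ = 2.33  ⇒  cos φ = cos 24.1° / 2.33 = 0.3918.
φ = arccos(0.3918) ≈ 66.9°.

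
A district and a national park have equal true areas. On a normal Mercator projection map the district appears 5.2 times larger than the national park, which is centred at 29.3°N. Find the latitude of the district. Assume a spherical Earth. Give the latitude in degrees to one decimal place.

67.5°

For equal true areas on Mercator, apparent areas scale as sec²φ, so the ratio is cos²φ₂ / cos²φ₁.
cos²φ₂ / cos²φ₁ = 5.2  ⇒  cos φ₁ = cos 29.3° / √5.2 = 0.8721/2.280 = 0.3824.
φ₁ = arccos(0.3824) ≈ 67.5°.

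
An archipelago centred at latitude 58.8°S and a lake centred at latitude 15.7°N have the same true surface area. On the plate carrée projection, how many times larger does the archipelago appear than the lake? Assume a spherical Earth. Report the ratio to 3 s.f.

1.86

Plate carrée maps x = Rλ, y = Rφ. The meridian scale is h = 1 and the parallel scale is k = 1/cos φ = sec φ.
Areal scale at 58.8°: h·k = 1.000 × 1.930 = 1.930.
Areal scale at 15.7°: h·k = 1.000 × 1.039 = 1.039.
Ratio = 1.930/1.039 ≈ 1.86.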